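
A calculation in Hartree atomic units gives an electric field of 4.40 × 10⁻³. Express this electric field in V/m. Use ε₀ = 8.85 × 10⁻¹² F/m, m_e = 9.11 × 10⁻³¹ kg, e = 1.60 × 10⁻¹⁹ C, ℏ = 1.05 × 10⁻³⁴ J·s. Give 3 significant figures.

One atomic unit of electric field: E_au = E_h/(e a₀) = m_e²e⁵/((4πε₀)³ℏ⁴) = 5.20 × 10¹¹ V/m.
4.40 × 10⁻³ × 5.20 × 10¹¹ V/m = 2.29 × 10⁹ V/m

2.29 × 10⁹ V/m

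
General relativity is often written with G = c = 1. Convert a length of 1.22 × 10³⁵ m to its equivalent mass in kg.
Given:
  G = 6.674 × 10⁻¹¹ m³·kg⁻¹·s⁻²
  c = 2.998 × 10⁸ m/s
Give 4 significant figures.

Length → mass via c²/G.
1.22 × 10³⁵ m × (c²/G) = 1.643 × 10⁶² kg

1.643 × 10⁶² kg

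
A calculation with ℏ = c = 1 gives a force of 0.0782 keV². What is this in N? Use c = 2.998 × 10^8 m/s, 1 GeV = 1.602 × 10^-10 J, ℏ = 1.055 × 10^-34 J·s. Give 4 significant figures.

6.345 × 10^-8 N

Force is [E]/[L] = [E]²/(ℏc); restore (ℏc)⁻¹.
1 GeV² → 1/(ℏc) × (1 GeV in J)² = 8.114 × 10^5 N.
Convert the energy scale: 0.0782 keV² = 7.82 × 10^-14 GeV².
Result: 7.82 × 10^-14 × 8.114 × 10^5 = 6.345 × 10^-8 N.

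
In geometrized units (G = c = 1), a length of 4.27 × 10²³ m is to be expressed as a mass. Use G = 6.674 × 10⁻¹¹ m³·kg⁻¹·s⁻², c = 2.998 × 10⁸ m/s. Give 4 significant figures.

5.750 × 10⁵⁰ kg

Length → mass via c²/G.
4.27 × 10²³ m × (c²/G) = 5.750 × 10⁵⁰ kg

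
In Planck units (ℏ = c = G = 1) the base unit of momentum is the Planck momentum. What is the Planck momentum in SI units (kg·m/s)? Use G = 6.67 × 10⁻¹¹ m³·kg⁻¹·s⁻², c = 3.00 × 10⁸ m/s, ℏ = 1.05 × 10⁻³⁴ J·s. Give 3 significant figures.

6.52 kg·m/s

p_P = √(ℏc³/G)
  = √(42.5)
  = 6.52 kg·m/s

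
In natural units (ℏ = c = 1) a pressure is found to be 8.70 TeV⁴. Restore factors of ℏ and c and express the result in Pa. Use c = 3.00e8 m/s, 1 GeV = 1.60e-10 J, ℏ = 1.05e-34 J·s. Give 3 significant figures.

Pressure is [E]/[L]³ = [E]⁴/(ℏc)³.
1 GeV⁴ → 1/(ℏc)³ × (1 GeV in J)⁴ = 2.10e37 Pa.
Convert the energy scale: 8.70 TeV⁴ = 8.70e12 GeV⁴.
Result: 8.70e12 × 2.10e37 = 1.82e50 Pa.

1.82e50 Pa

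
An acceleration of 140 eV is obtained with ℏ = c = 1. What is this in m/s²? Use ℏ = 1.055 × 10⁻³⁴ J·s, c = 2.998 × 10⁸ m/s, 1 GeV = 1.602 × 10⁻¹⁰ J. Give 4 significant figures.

Acceleration is [L]/[T]² = c·[E]/ℏ.
1 GeV → c/ℏ × (1 GeV in J) = 4.552 × 10³² m/s².
Convert the energy scale: 140 eV = 1.40 × 10⁻⁷ GeV.
Result: 1.40 × 10⁻⁷ × 4.552 × 10³² = 6.373 × 10²⁵ m/s².

6.373 × 10²⁵ m/s²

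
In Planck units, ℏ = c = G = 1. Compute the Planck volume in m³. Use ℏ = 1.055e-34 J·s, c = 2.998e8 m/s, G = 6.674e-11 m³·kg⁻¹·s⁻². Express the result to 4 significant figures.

Dimensional analysis gives V_P = (ℏG/c³)^(3/2).
  = √(1.784e-209)
  = 4.224e-105 m³

4.224e-105 m³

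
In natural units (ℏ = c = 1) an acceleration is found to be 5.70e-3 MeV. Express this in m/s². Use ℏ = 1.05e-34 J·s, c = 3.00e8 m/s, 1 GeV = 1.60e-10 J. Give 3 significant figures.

2.61e27 m/s²

Acceleration is [L]/[T]² = c·[E]/ℏ.
1 GeV → c/ℏ × (1 GeV in J) = 4.57e32 m/s².
Convert the energy scale: 5.70e-3 MeV = 5.70e-6 GeV.
Result: 5.70e-6 × 4.57e32 = 2.61e27 m/s².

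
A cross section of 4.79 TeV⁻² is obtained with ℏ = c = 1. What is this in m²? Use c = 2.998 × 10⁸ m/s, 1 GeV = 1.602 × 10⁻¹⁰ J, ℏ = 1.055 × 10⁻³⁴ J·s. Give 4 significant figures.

1.867 × 10⁻³⁷ m²

Area is [L]² = [E]⁻²·(ℏc)²; restore (ℏc)².
1 GeV⁻² → (ℏc)² × (1 GeV in J)⁻² = 3.898 × 10⁻³² m².
Convert the energy scale: 4.79 TeV⁻² = 4.79 × 10⁻⁶ GeV⁻².
Result: 4.79 × 10⁻⁶ × 3.898 × 10⁻³² = 1.867 × 10⁻³⁷ m².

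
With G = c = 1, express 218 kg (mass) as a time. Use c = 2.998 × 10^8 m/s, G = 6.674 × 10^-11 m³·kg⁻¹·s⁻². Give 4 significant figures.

5.399 × 10^-34 s

Mass → time via G/c³.
218 kg × (G/c³) = 5.399 × 10^-34 s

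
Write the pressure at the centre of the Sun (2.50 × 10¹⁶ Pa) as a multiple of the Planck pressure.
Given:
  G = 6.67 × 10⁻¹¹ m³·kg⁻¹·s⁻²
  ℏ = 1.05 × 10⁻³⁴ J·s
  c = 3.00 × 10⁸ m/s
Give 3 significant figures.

Planck pressure: p_P = c⁷/(ℏG²) = 4.68 × 10¹¹³ Pa.
2.50 × 10¹⁶ / 4.68 × 10¹¹³ = 5.34 × 10⁻⁹⁸

5.34 × 10⁻⁹⁸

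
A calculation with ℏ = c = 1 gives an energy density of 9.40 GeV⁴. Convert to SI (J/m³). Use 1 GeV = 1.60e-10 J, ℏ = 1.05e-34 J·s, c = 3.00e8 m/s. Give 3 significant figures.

1.97e38 J/m³

[E]/[L]³ = [E]⁴/(ℏc)³; restore (ℏc)⁻³.
1 GeV⁴ → 1/(ℏc)³ × (1 GeV in J)⁴ = 2.10e37 J/m³.
Result: 9.40 × 2.10e37 = 1.97e38 J/m³.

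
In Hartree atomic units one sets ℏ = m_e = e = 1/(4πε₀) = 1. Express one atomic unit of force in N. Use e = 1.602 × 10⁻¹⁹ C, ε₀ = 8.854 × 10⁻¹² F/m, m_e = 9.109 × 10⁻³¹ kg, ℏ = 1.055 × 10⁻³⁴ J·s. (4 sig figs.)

F_au = E_h/a₀ = m_e²e⁶/((4πε₀)³ℏ⁴)
E_h = 4.354 × 10⁻¹⁸ J
a₀ = 5.297 × 10⁻¹¹ m
E_h/a₀ = 8.220 × 10⁻⁸ N

8.220 × 10⁻⁸ N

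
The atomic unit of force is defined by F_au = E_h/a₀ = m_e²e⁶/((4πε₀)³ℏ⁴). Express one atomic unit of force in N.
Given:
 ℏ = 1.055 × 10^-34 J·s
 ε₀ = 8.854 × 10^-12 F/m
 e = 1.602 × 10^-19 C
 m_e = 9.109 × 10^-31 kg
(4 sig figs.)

8.220 × 10^-8 N

F_au = E_h/a₀ = m_e²e⁶/((4πε₀)³ℏ⁴)
E_h = 4.354 × 10^-18 J
a₀ = 5.297 × 10^-11 m
E_h/a₀ = 8.220 × 10^-8 N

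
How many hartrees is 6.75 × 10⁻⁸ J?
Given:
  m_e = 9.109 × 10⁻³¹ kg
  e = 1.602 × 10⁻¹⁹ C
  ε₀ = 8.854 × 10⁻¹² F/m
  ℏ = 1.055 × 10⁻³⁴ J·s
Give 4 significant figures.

1.550 × 10¹⁰

hartree: E_h = m_e e⁴/(4πε₀ℏ)² = 4.354 × 10⁻¹⁸ J.
6.75 × 10⁻⁸ / 4.354 × 10⁻¹⁸ = 1.550 × 10¹⁰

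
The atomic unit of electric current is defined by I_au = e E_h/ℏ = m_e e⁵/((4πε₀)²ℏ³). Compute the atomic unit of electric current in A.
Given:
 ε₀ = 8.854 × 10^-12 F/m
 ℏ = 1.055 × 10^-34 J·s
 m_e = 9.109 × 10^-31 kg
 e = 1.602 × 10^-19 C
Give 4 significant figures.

6.612 × 10^-3 A

I_au = e E_h/ℏ = m_e e⁵/((4πε₀)²ℏ³)
E_h = 4.354 × 10^-18 J
e·E_h/ℏ = 6.612 × 10^-3 A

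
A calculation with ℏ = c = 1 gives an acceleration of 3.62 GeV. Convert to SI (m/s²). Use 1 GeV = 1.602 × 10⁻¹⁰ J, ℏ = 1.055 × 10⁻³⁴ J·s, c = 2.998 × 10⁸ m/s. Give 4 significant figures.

1.648 × 10³³ m/s²

Acceleration is [L]/[T]² = c·[E]/ℏ.
1 GeV → c/ℏ × (1 GeV in J) = 4.552 × 10³² m/s².
Result: 3.62 × 4.552 × 10³² = 1.648 × 10³³ m/s².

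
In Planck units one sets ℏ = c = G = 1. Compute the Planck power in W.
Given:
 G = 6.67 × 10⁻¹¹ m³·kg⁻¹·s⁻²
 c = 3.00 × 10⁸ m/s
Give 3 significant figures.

3.64 × 10⁵² W

P_P = c⁵/G
  = 2.43 × 10⁴² / 6.67 × 10⁻¹¹
  = 3.64 × 10⁵² W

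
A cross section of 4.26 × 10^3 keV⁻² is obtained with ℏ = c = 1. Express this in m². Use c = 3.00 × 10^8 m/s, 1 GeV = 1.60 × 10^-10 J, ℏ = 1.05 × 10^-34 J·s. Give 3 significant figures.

Area is [L]² = [E]⁻²·(ℏc)²; restore (ℏc)².
1 GeV⁻² → (ℏc)² × (1 GeV in J)⁻² = 3.88 × 10^-32 m².
Convert the energy scale: 4.26 × 10^3 keV⁻² = 4.26 × 10^15 GeV⁻².
Result: 4.26 × 10^15 × 3.88 × 10^-32 = 1.65 × 10^-16 m².

1.65 × 10^-16 m²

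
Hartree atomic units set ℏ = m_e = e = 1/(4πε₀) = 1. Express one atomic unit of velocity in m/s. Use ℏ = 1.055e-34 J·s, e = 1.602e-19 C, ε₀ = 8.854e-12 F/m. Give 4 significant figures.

2.186e6 m/s

The unique combination of the constants set to 1 with dimensions of velocity is v_au = e²/(4πε₀ℏ).
  = 2.566e-38 / 1.174e-44
  = 2.186e6 m/s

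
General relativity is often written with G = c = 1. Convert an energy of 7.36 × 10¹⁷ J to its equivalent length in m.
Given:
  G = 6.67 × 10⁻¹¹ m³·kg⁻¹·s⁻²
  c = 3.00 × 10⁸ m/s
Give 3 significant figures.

Energy → length via G/c⁴.
7.36 × 10¹⁷ J × (G/c⁴) = 6.06 × 10⁻²⁷ m

6.06 × 10⁻²⁷ m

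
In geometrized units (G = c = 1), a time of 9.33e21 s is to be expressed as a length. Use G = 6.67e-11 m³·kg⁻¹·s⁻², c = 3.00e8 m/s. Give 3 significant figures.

Time → length via c.
9.33e21 s × (c) = 2.80e30 m

2.80e30 m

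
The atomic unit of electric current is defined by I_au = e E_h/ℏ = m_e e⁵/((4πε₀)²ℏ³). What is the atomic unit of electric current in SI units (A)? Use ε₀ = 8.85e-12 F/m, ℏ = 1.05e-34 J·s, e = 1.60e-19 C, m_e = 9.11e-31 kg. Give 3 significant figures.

6.67e-3 A

I_au = e E_h/ℏ = m_e e⁵/((4πε₀)²ℏ³)
E_h = 4.38e-18 J
e·E_h/ℏ = 6.67e-3 A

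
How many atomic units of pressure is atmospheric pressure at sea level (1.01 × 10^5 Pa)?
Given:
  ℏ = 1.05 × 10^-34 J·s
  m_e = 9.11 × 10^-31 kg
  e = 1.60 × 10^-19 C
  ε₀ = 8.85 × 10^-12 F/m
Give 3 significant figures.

3.35 × 10^-9

atomic unit of pressure: P_au = E_h/a₀³ = m_e⁴e¹⁰/((4πε₀)⁵ℏ⁸) = 3.01 × 10^13 Pa.
1.01 × 10^5 / 3.01 × 10^13 = 3.35 × 10^-9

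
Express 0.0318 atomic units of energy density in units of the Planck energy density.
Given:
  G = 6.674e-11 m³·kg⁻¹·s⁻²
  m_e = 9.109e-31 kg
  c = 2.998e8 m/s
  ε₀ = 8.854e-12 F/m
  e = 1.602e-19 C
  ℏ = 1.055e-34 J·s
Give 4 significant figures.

atomic unit of energy density: u_au = E_h/a₀³ = m_e⁴e¹⁰/((4πε₀)⁵ℏ⁸) = 2.929e13 J/m³
Planck energy density: u_P = c⁷/(ℏG²) = 4.632e113 J/m³
0.0318 × 2.929e13 / 4.632e113 = 2.011e-102

2.011e-102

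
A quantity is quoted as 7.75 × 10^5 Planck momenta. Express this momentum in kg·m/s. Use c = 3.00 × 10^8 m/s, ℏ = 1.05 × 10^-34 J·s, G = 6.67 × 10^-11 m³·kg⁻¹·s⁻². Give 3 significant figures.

One Planck momentum: p_P = √(ℏc³/G) = 6.52 kg·m/s.
7.75 × 10^5 × 6.52 kg·m/s = 5.05 × 10^6 kg·m/s

5.05 × 10^6 kg·m/s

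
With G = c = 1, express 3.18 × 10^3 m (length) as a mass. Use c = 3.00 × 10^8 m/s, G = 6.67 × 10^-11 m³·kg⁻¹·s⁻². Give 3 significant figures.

Length → mass via c²/G.
3.18 × 10^3 m × (c²/G) = 4.29 × 10^30 kg

4.29 × 10^30 kg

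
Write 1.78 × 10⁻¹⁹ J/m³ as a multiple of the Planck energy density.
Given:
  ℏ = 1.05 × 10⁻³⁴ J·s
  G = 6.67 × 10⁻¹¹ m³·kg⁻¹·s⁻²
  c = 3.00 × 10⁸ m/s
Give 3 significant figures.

3.80 × 10⁻¹³³

Planck energy density: u_P = c⁷/(ℏG²) = 4.68 × 10¹¹³ J/m³.
1.78 × 10⁻¹⁹ / 4.68 × 10¹¹³ = 3.80 × 10⁻¹³³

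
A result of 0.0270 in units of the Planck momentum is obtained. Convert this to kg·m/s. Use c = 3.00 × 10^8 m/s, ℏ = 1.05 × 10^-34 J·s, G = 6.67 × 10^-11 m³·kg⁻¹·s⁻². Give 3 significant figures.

One Planck momentum: p_P = √(ℏc³/G) = 6.52 kg·m/s.
0.0270 × 6.52 kg·m/s = 0.176 kg·m/s

0.176 kg·m/s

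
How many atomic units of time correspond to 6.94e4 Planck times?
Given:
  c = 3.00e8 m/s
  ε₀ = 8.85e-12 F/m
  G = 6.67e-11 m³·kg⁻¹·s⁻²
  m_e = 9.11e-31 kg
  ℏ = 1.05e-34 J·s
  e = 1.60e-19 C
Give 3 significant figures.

1.55e-22

Planck time: t_P = √(ℏG/c⁵) = 5.37e-44 s
atomic unit of time: τ_au = (4πε₀)²ℏ³/(m_e e⁴) = 2.40e-17 s
6.94e4 × 5.37e-44 / 2.40e-17 = 1.55e-22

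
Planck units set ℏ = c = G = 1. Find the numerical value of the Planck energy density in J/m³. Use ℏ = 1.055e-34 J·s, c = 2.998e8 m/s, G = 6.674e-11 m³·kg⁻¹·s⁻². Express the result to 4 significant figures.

4.632e113 J/m³

Dimensional analysis gives u_P = c⁷/(ℏG²).
  = 2.177e59 / 4.699e-55
  = 4.632e113 J/m³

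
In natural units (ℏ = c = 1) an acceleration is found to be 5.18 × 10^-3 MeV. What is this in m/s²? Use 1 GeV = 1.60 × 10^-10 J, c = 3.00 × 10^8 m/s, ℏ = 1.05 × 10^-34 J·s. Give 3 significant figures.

Acceleration is [L]/[T]² = c·[E]/ℏ.
1 GeV → c/ℏ × (1 GeV in J) = 4.57 × 10^32 m/s².
Convert the energy scale: 5.18 × 10^-3 MeV = 5.18 × 10^-6 GeV.
Result: 5.18 × 10^-6 × 4.57 × 10^32 = 2.37 × 10^27 m/s².

2.37 × 10^27 m/s²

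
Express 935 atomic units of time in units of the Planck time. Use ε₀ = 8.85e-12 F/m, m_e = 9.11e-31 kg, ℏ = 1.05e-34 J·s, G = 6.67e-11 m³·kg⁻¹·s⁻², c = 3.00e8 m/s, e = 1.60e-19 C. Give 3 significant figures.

4.18e29

atomic unit of time: τ_au = (4πε₀)²ℏ³/(m_e e⁴) = 2.40e-17 s
Planck time: t_P = √(ℏG/c⁵) = 5.37e-44 s
935 × 2.40e-17 / 5.37e-44 = 4.18e29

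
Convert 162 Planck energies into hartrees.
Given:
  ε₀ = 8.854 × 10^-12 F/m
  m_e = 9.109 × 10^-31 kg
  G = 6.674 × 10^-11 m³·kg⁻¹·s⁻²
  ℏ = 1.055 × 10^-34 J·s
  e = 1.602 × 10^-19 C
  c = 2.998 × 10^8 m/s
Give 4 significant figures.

7.280 × 10^28

Planck energy: E_P = √(ℏc⁵/G) = 1.957 × 10^9 J
hartree: E_h = m_e e⁴/(4πε₀ℏ)² = 4.354 × 10^-18 J
162 × 1.957 × 10^9 / 4.354 × 10^-18 = 7.280 × 10^28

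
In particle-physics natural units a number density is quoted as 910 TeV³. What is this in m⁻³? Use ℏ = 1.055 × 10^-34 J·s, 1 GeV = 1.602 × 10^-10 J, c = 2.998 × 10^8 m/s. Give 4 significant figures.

Number density is [L]⁻³ = [E]³/(ℏc)³.
1 GeV³ → 1/(ℏc)³ × (1 GeV in J)³ = 1.299 × 10^47 m⁻³.
Convert the energy scale: 910 TeV³ = 9.10 × 10^11 GeV³.
Result: 9.10 × 10^11 × 1.299 × 10^47 = 1.182 × 10^59 m⁻³.

1.182 × 10^59 m⁻³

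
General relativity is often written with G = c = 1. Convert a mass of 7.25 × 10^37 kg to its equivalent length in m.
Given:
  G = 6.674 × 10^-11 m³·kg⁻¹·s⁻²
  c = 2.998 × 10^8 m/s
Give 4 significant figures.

5.383 × 10^10 m

In G = c = 1 units mass has dimensions of length; the conversion factor is G/c².
7.25 × 10^37 kg × (G/c²) = 5.383 × 10^10 m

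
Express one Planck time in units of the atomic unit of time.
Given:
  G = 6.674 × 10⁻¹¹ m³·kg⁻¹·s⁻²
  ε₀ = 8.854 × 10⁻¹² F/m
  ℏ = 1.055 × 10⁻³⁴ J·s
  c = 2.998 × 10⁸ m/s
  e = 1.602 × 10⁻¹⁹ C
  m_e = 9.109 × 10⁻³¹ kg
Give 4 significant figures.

Planck time: t_P = √(ℏG/c⁵) = 5.392 × 10⁻⁴⁴ s
atomic unit of time: τ_au = (4πε₀)²ℏ³/(m_e e⁴) = 2.423 × 10⁻¹⁷ s
ratio = 5.392 × 10⁻⁴⁴ / 2.423 × 10⁻¹⁷ = 2.225 × 10⁻²⁷

2.225 × 10⁻²⁷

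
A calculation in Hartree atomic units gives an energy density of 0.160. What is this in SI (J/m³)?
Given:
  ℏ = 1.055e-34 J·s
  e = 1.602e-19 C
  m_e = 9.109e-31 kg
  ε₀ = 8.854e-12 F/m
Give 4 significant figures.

4.687e12 J/m³

One atomic unit of energy density: u_au = E_h/a₀³ = m_e⁴e¹⁰/((4πε₀)⁵ℏ⁸) = 2.929e13 J/m³.
0.160 × 2.929e13 J/m³ = 4.687e12 J/m³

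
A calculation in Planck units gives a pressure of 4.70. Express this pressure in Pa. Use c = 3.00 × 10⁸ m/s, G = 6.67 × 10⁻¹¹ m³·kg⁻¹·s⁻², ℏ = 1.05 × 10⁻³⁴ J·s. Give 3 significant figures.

2.20 × 10¹¹⁴ Pa

One Planck pressure: p_P = c⁷/(ℏG²) = 4.68 × 10¹¹³ Pa.
4.70 × 4.68 × 10¹¹³ Pa = 2.20 × 10¹¹⁴ Pa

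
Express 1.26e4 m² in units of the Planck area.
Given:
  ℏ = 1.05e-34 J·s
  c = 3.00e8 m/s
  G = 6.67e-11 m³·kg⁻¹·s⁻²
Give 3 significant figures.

4.86e73

Planck area: A_P = ℏG/c³ = 2.59e-70 m².
1.26e4 / 2.59e-70 = 4.86e73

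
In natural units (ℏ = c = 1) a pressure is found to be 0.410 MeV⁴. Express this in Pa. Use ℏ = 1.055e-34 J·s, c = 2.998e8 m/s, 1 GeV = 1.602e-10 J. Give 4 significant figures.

Pressure is [E]/[L]³ = [E]⁴/(ℏc)³.
1 GeV⁴ → 1/(ℏc)³ × (1 GeV in J)⁴ = 2.082e37 Pa.
Convert the energy scale: 0.410 MeV⁴ = 4.10e-13 GeV⁴.
Result: 4.10e-13 × 2.082e37 = 8.535e24 Pa.

8.535e24 Pa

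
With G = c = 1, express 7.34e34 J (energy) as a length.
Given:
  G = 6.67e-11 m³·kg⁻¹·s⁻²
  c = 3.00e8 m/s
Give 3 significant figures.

6.04e-10 m

Energy → length via G/c⁴.
7.34e34 J × (G/c⁴) = 6.04e-10 m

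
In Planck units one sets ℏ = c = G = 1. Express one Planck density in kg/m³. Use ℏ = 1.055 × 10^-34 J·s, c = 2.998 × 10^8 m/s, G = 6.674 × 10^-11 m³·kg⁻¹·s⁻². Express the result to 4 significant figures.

ρ_P = c⁵/(ℏG²)
  = 2.422 × 10^42 / 4.699 × 10^-55
  = 5.154 × 10^96 kg/m³

5.154 × 10^96 kg/m³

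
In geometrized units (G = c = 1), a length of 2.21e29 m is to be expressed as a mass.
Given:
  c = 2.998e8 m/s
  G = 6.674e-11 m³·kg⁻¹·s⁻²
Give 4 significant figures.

Length → mass via c²/G.
2.21e29 m × (c²/G) = 2.976e56 kg

2.976e56 kg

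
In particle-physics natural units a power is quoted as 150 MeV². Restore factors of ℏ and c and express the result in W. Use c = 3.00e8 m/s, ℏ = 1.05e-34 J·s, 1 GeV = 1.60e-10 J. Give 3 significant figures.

3.66e10 W

Power is [E]/[T] = [E]²/ℏ.
1 GeV² → 1/ℏ × (1 GeV in J)² = 2.44e14 W.
Convert the energy scale: 150 MeV² = 1.50e-4 GeV².
Result: 1.50e-4 × 2.44e14 = 3.66e10 W.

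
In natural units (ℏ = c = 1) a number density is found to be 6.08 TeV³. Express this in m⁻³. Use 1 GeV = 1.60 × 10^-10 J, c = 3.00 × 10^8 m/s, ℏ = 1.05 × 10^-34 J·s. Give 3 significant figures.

7.97 × 10^56 m⁻³

Number density is [L]⁻³ = [E]³/(ℏc)³.
1 GeV³ → 1/(ℏc)³ × (1 GeV in J)³ = 1.31 × 10^47 m⁻³.
Convert the energy scale: 6.08 TeV³ = 6.08 × 10^9 GeV³.
Result: 6.08 × 10^9 × 1.31 × 10^47 = 7.97 × 10^56 m⁻³.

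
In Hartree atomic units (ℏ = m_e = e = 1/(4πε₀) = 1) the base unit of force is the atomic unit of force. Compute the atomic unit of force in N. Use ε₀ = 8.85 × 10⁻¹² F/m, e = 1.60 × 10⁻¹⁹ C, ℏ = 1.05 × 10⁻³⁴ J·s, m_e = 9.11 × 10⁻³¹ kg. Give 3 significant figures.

F_au = E_h/a₀ = m_e²e⁶/((4πε₀)³ℏ⁴)
E_h = 4.38 × 10⁻¹⁸ J
a₀ = 5.26 × 10⁻¹¹ m
E_h/a₀ = 8.33 × 10⁻⁸ N

8.33 × 10⁻⁸ N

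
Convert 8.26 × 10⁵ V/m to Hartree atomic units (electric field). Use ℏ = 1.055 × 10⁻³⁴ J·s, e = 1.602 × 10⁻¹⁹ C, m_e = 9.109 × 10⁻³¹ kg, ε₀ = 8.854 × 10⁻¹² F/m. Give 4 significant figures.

atomic unit of electric field: E_au = E_h/(e a₀) = m_e²e⁵/((4πε₀)³ℏ⁴) = 5.131 × 10¹¹ V/m.
8.26 × 10⁵ / 5.131 × 10¹¹ = 1.610 × 10⁻⁶

1.610 × 10⁻⁶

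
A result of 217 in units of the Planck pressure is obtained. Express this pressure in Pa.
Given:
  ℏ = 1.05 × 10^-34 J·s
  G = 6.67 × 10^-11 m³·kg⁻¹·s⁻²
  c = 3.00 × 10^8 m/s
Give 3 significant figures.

1.02 × 10^116 Pa

One Planck pressure: p_P = c⁷/(ℏG²) = 4.68 × 10^113 Pa.
217 × 4.68 × 10^113 Pa = 1.02 × 10^116 Pa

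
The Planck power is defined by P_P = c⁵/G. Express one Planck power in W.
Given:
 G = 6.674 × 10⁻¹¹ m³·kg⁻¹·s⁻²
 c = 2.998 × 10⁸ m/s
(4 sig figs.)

P_P = c⁵/G
  = 2.422 × 10⁴² / 6.674 × 10⁻¹¹
  = 3.629 × 10⁵² W

3.629 × 10⁵² W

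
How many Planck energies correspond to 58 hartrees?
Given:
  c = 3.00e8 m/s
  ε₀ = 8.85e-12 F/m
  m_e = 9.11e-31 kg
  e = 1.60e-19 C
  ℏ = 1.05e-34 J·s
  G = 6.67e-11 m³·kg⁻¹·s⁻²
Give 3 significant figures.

hartree: E_h = m_e e⁴/(4πε₀ℏ)² = 4.38e-18 J
Planck energy: E_P = √(ℏc⁵/G) = 1.96e9 J
58 × 4.38e-18 / 1.96e9 = 1.30e-25

1.30e-25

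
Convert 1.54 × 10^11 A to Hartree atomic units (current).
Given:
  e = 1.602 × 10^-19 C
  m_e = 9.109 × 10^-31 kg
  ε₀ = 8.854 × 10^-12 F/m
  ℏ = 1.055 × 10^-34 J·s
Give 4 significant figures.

2.329 × 10^13

atomic unit of electric current: I_au = e E_h/ℏ = m_e e⁵/((4πε₀)²ℏ³) = 6.612 × 10^-3 A.
1.54 × 10^11 / 6.612 × 10^-3 = 2.329 × 10^13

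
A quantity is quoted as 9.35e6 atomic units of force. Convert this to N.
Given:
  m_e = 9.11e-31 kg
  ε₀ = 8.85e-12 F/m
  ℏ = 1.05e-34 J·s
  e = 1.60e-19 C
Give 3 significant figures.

One atomic unit of force: F_au = E_h/a₀ = m_e²e⁶/((4πε₀)³ℏ⁴) = 8.33e-8 N.
9.35e6 × 8.33e-8 N = 0.779 N

0.779 N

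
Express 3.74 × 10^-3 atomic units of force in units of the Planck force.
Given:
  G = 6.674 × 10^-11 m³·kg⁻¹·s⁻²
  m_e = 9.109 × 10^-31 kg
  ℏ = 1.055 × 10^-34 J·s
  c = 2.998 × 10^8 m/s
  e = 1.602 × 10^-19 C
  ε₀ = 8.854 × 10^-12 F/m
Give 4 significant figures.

2.540 × 10^-54

atomic unit of force: F_au = E_h/a₀ = m_e²e⁶/((4πε₀)³ℏ⁴) = 8.220 × 10^-8 N
Planck force: F_P = c⁴/G = 1.210 × 10^44 N
3.74 × 10^-3 × 8.220 × 10^-8 / 1.210 × 10^44 = 2.540 × 10^-54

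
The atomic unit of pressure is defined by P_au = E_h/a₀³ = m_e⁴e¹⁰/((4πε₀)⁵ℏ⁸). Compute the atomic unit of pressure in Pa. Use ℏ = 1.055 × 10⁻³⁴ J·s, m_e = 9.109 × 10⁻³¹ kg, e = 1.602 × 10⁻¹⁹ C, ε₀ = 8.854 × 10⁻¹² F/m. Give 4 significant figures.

2.929 × 10¹³ Pa

P_au = E_h/a₀³ = m_e⁴e¹⁰/((4πε₀)⁵ℏ⁸)
E_h = 4.354 × 10⁻¹⁸ J
a₀ = 5.297 × 10⁻¹¹ m
E_h/a₀³ = 2.929 × 10¹³ Pa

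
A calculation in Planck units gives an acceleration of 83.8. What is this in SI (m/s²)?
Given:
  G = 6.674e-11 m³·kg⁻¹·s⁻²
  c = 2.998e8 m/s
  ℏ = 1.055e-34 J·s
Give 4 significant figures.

One Planck acceleration: a_P = √(c⁷/(ℏG)) = 5.560e51 m/s².
83.8 × 5.560e51 m/s² = 4.659e53 m/s²

4.659e53 m/s²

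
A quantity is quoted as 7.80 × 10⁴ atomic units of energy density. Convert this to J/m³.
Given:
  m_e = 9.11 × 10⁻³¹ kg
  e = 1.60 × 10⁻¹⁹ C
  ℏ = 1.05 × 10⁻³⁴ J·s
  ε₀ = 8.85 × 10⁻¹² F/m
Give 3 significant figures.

One atomic unit of energy density: u_au = E_h/a₀³ = m_e⁴e¹⁰/((4πε₀)⁵ℏ⁸) = 3.01 × 10¹³ J/m³.
7.80 × 10⁴ × 3.01 × 10¹³ J/m³ = 2.35 × 10¹⁸ J/m³

2.35 × 10¹⁸ J/m³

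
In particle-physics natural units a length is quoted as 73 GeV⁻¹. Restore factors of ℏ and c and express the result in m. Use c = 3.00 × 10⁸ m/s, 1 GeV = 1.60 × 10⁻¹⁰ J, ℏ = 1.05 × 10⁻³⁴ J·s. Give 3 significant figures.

1.44 × 10⁻¹⁴ m

A length is [E]⁻¹ in ℏ=c=1; restore one factor of ℏc.
1 GeV⁻¹ → ℏc × (1 GeV in J)⁻¹ = 1.97 × 10⁻¹⁶ m.
Result: 73 × 1.97 × 10⁻¹⁶ = 1.44 × 10⁻¹⁴ m.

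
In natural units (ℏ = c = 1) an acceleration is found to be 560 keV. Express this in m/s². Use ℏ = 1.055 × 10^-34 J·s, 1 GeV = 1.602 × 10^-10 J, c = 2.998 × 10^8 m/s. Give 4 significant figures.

2.549 × 10^29 m/s²

Acceleration is [L]/[T]² = c·[E]/ℏ.
1 GeV → c/ℏ × (1 GeV in J) = 4.552 × 10^32 m/s².
Convert the energy scale: 560 keV = 5.60 × 10^-4 GeV.
Result: 5.60 × 10^-4 × 4.552 × 10^32 = 2.549 × 10^29 m/s².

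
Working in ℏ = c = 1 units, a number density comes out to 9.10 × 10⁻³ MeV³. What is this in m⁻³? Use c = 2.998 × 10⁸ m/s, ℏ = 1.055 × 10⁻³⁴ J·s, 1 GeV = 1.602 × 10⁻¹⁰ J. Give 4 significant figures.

1.182 × 10³⁶ m⁻³

Number density is [L]⁻³ = [E]³/(ℏc)³.
1 GeV³ → 1/(ℏc)³ × (1 GeV in J)³ = 1.299 × 10⁴⁷ m⁻³.
Convert the energy scale: 9.10 × 10⁻³ MeV³ = 9.10 × 10⁻¹² GeV³.
Result: 9.10 × 10⁻¹² × 1.299 × 10⁴⁷ = 1.182 × 10³⁶ m⁻³.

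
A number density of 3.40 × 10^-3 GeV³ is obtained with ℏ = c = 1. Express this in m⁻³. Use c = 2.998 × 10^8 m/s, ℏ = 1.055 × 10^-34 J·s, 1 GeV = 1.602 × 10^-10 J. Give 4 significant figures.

4.418 × 10^44 m⁻³

Number density is [L]⁻³ = [E]³/(ℏc)³.
1 GeV³ → 1/(ℏc)³ × (1 GeV in J)³ = 1.299 × 10^47 m⁻³.
Result: 3.40 × 10^-3 × 1.299 × 10^47 = 4.418 × 10^44 m⁻³.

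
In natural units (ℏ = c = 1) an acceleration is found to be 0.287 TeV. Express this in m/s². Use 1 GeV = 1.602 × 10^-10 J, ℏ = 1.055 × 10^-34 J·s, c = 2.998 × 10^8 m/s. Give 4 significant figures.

Acceleration is [L]/[T]² = c·[E]/ℏ.
1 GeV → c/ℏ × (1 GeV in J) = 4.552 × 10^32 m/s².
Convert the energy scale: 0.287 TeV = 287 GeV.
Result: 287 × 4.552 × 10^32 = 1.307 × 10^35 m/s².

1.307 × 10^35 m/s²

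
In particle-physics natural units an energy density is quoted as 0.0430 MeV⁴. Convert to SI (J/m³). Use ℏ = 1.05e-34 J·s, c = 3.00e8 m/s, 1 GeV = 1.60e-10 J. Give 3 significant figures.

[E]/[L]³ = [E]⁴/(ℏc)³; restore (ℏc)⁻³.
1 GeV⁴ → 1/(ℏc)³ × (1 GeV in J)⁴ = 2.10e37 J/m³.
Convert the energy scale: 0.0430 MeV⁴ = 4.30e-14 GeV⁴.
Result: 4.30e-14 × 2.10e37 = 9.02e23 J/m³.

9.02e23 J/m³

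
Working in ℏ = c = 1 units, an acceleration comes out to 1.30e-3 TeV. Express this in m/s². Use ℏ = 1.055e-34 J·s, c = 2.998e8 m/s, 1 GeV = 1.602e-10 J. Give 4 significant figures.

5.918e32 m/s²

Acceleration is [L]/[T]² = c·[E]/ℏ.
1 GeV → c/ℏ × (1 GeV in J) = 4.552e32 m/s².
Convert the energy scale: 1.30e-3 TeV = 1.30 GeV.
Result: 1.30 × 4.552e32 = 5.918e32 m/s².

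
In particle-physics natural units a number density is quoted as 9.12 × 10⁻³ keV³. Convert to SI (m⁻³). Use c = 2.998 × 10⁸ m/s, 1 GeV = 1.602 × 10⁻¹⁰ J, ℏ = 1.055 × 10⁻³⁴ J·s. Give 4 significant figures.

Number density is [L]⁻³ = [E]³/(ℏc)³.
1 GeV³ → 1/(ℏc)³ × (1 GeV in J)³ = 1.299 × 10⁴⁷ m⁻³.
Convert the energy scale: 9.12 × 10⁻³ keV³ = 9.12 × 10⁻²¹ GeV³.
Result: 9.12 × 10⁻²¹ × 1.299 × 10⁴⁷ = 1.185 × 10²⁷ m⁻³.

1.185 × 10²⁷ m⁻³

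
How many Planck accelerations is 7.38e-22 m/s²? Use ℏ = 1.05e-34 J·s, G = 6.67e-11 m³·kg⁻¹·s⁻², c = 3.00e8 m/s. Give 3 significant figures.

Planck acceleration: a_P = √(c⁷/(ℏG)) = 5.59e51 m/s².
7.38e-22 / 5.59e51 = 1.32e-73

1.32e-73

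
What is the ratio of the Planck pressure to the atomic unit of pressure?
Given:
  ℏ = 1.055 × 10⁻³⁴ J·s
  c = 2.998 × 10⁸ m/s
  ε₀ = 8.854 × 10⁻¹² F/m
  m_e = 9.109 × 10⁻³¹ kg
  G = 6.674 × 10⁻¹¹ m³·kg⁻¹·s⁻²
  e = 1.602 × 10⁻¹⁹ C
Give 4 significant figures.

Planck pressure: p_P = c⁷/(ℏG²) = 4.632 × 10¹¹³ Pa
atomic unit of pressure: P_au = E_h/a₀³ = m_e⁴e¹⁰/((4πε₀)⁵ℏ⁸) = 2.929 × 10¹³ Pa
ratio = 4.632 × 10¹¹³ / 2.929 × 10¹³ = 1.581 × 10¹⁰⁰

1.581 × 10¹⁰⁰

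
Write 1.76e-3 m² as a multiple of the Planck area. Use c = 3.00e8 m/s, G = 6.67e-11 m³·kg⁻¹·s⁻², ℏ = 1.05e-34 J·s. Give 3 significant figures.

6.79e66

Planck area: A_P = ℏG/c³ = 2.59e-70 m².
1.76e-3 / 2.59e-70 = 6.79e66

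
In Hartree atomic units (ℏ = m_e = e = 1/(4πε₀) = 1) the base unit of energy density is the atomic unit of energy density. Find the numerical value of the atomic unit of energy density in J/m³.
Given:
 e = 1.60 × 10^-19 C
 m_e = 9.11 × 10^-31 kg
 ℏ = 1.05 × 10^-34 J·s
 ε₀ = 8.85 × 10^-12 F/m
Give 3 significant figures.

u_au = E_h/a₀³ = m_e⁴e¹⁰/((4πε₀)⁵ℏ⁸)
E_h = 4.38 × 10^-18 J
a₀ = 5.26 × 10^-11 m
E_h/a₀³ = 3.01 × 10^13 J/m³

3.01 × 10^13 J/m³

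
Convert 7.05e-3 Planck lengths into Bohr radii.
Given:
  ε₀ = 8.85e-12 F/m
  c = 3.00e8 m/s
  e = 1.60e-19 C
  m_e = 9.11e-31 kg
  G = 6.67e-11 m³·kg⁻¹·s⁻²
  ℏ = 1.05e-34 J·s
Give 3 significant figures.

2.16e-27

Planck length: ℓ_P = √(ℏG/c³) = 1.61e-35 m
Bohr radius: a₀ = 4πε₀ℏ²/(m_e e²) = 5.26e-11 m
7.05e-3 × 1.61e-35 / 5.26e-11 = 2.16e-27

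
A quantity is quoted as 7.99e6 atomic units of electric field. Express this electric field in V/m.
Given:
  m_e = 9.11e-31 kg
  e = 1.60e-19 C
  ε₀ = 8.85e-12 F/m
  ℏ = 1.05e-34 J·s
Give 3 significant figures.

4.16e18 V/m

One atomic unit of electric field: E_au = E_h/(e a₀) = m_e²e⁵/((4πε₀)³ℏ⁴) = 5.20e11 V/m.
7.99e6 × 5.20e11 V/m = 4.16e18 V/m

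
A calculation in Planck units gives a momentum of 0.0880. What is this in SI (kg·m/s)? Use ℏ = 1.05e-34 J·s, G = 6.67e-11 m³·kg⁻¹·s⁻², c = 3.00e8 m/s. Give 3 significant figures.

One Planck momentum: p_P = √(ℏc³/G) = 6.52 kg·m/s.
0.0880 × 6.52 kg·m/s = 0.574 kg·m/s

0.574 kg·m/s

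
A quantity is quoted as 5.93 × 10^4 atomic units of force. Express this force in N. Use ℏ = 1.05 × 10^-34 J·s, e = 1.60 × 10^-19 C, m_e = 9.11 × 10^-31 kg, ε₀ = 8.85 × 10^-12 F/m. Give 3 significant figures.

4.94 × 10^-3 N

One atomic unit of force: F_au = E_h/a₀ = m_e²e⁶/((4πε₀)³ℏ⁴) = 8.33 × 10^-8 N.
5.93 × 10^4 × 8.33 × 10^-8 N = 4.94 × 10^-3 N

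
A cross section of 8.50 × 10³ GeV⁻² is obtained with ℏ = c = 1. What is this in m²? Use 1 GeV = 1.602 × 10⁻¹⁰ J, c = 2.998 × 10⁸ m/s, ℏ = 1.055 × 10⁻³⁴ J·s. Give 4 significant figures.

3.313 × 10⁻²⁸ m²

Area is [L]² = [E]⁻²·(ℏc)²; restore (ℏc)².
1 GeV⁻² → (ℏc)² × (1 GeV in J)⁻² = 3.898 × 10⁻³² m².
Result: 8.50 × 10³ × 3.898 × 10⁻³² = 3.313 × 10⁻²⁸ m².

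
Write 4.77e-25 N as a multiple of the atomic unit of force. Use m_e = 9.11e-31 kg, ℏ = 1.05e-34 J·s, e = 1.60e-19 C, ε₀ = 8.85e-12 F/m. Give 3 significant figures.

5.73e-18

atomic unit of force: F_au = E_h/a₀ = m_e²e⁶/((4πε₀)³ℏ⁴) = 8.33e-8 N.
4.77e-25 / 8.33e-8 = 5.73e-18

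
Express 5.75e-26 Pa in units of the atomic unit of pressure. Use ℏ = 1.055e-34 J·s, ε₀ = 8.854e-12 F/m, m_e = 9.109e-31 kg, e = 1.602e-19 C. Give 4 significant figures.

1.963e-39

atomic unit of pressure: P_au = E_h/a₀³ = m_e⁴e¹⁰/((4πε₀)⁵ℏ⁸) = 2.929e13 Pa.
5.75e-26 / 2.929e13 = 1.963e-39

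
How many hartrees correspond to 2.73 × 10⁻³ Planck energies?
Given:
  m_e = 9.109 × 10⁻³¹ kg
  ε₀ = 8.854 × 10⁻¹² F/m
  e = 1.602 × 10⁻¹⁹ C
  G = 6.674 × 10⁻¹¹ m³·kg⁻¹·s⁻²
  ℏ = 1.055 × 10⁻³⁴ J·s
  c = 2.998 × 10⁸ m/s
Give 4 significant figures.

Planck energy: E_P = √(ℏc⁵/G) = 1.957 × 10⁹ J
hartree: E_h = m_e e⁴/(4πε₀ℏ)² = 4.354 × 10⁻¹⁸ J
2.73 × 10⁻³ × 1.957 × 10⁹ / 4.354 × 10⁻¹⁸ = 1.227 × 10²⁴

1.227 × 10²⁴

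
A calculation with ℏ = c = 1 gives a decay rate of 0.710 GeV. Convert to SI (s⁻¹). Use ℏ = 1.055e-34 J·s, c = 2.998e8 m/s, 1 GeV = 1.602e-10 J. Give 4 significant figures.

1.078e24 s⁻¹

A rate is [E]/ℏ; divide by ℏ.
1 GeV → 1/ℏ × (1 GeV in J) = 1.518e24 s⁻¹.
Result: 0.710 × 1.518e24 = 1.078e24 s⁻¹.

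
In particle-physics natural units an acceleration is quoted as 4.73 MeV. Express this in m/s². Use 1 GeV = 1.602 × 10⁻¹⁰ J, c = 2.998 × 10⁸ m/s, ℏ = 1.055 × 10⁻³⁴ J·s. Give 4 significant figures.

2.153 × 10³⁰ m/s²

Acceleration is [L]/[T]² = c·[E]/ℏ.
1 GeV → c/ℏ × (1 GeV in J) = 4.552 × 10³² m/s².
Convert the energy scale: 4.73 MeV = 4.73 × 10⁻³ GeV.
Result: 4.73 × 10⁻³ × 4.552 × 10³² = 2.153 × 10³⁰ m/s².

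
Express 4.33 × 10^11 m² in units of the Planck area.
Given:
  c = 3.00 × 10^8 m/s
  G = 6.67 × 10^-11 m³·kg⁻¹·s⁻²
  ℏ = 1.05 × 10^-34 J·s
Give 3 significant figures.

1.67 × 10^81

Planck area: A_P = ℏG/c³ = 2.59 × 10^-70 m².
4.33 × 10^11 / 2.59 × 10^-70 = 1.67 × 10^81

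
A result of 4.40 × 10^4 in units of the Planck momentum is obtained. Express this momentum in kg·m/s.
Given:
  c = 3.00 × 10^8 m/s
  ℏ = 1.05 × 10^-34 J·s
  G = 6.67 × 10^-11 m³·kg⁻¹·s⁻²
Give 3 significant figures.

One Planck momentum: p_P = √(ℏc³/G) = 6.52 kg·m/s.
4.40 × 10^4 × 6.52 kg·m/s = 2.87 × 10^5 kg·m/s

2.87 × 10^5 kg·m/s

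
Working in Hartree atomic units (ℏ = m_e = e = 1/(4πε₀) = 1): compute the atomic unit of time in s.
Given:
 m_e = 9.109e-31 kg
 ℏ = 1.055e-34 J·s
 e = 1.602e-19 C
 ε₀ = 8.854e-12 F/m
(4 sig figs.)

From ℏ = m_e = e = 1/(4πε₀) = 1 the time scale is τ_au = (4πε₀)²ℏ³/(m_e e⁴).
E_h = 4.354e-18 J
ℏ/E_h = 2.423e-17 s

2.423e-17 s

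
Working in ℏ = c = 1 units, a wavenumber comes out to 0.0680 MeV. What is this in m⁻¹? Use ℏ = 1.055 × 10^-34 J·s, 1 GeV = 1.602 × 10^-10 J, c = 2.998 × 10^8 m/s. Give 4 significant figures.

3.444 × 10^11 m⁻¹

Inverse length is [E]/(ℏc).
1 GeV → 1/(ℏc) × (1 GeV in J) = 5.065 × 10^15 m⁻¹.
Convert the energy scale: 0.0680 MeV = 6.80 × 10^-5 GeV.
Result: 6.80 × 10^-5 × 5.065 × 10^15 = 3.444 × 10^11 m⁻¹.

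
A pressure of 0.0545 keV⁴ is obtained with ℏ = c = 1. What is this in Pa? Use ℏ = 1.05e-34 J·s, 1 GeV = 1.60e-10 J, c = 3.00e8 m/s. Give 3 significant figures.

1.14e12 Pa

Pressure is [E]/[L]³ = [E]⁴/(ℏc)³.
1 GeV⁴ → 1/(ℏc)³ × (1 GeV in J)⁴ = 2.10e37 Pa.
Convert the energy scale: 0.0545 keV⁴ = 5.45e-26 GeV⁴.
Result: 5.45e-26 × 2.10e37 = 1.14e12 Pa.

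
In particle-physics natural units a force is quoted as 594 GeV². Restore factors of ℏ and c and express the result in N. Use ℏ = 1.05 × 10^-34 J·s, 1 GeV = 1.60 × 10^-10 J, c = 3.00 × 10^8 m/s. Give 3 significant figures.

4.83 × 10^8 N

Force is [E]/[L] = [E]²/(ℏc); restore (ℏc)⁻¹.
1 GeV² → 1/(ℏc) × (1 GeV in J)² = 8.13 × 10^5 N.
Result: 594 × 8.13 × 10^5 = 4.83 × 10^8 N.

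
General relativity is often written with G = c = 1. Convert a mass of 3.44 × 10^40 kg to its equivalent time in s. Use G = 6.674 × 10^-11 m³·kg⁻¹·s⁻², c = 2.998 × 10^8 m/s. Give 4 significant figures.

8.520 × 10^4 s

Mass → time via G/c³.
3.44 × 10^40 kg × (G/c³) = 8.520 × 10^4 s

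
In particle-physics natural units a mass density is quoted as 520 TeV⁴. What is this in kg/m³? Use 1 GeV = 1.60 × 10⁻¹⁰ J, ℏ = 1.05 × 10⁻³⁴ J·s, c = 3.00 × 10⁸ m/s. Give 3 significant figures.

Mass density is [E]/(c²[L]³) = [E]⁴/(ℏ³c⁵).
1 GeV⁴ → 1/(ℏ³c⁵) × (1 GeV in J)⁴ = 2.33 × 10²⁰ kg/m³.
Convert the energy scale: 520 TeV⁴ = 5.20 × 10¹⁴ GeV⁴.
Result: 5.20 × 10¹⁴ × 2.33 × 10²⁰ = 1.21 × 10³⁵ kg/m³.

1.21 × 10³⁵ kg/m³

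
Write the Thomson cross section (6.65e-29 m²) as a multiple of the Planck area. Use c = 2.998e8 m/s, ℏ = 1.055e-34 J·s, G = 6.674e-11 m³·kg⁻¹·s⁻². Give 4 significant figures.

Planck area: A_P = ℏG/c³ = 2.613e-70 m².
6.65e-29 / 2.613e-70 = 2.545e41

2.545e41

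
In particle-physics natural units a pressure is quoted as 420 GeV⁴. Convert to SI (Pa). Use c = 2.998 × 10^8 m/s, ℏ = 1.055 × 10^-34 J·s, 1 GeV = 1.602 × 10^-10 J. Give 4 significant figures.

8.743 × 10^39 Pa

Pressure is [E]/[L]³ = [E]⁴/(ℏc)³.
1 GeV⁴ → 1/(ℏc)³ × (1 GeV in J)⁴ = 2.082 × 10^37 Pa.
Result: 420 × 2.082 × 10^37 = 8.743 × 10^39 Pa.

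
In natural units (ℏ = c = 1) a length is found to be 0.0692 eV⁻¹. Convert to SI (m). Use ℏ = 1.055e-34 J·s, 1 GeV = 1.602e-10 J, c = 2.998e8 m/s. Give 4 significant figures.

1.366e-8 m

A length is [E]⁻¹ in ℏ=c=1; restore one factor of ℏc.
1 GeV⁻¹ → ℏc × (1 GeV in J)⁻¹ = 1.974e-16 m.
Convert the energy scale: 0.0692 eV⁻¹ = 6.92e7 GeV⁻¹.
Result: 6.92e7 × 1.974e-16 = 1.366e-8 m.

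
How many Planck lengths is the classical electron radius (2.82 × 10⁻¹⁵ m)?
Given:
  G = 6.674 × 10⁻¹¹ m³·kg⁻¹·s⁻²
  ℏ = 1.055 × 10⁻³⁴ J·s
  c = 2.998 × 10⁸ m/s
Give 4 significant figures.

1.745 × 10²⁰

Planck length: ℓ_P = √(ℏG/c³) = 1.616 × 10⁻³⁵ m.
2.82 × 10⁻¹⁵ / 1.616 × 10⁻³⁵ = 1.745 × 10²⁰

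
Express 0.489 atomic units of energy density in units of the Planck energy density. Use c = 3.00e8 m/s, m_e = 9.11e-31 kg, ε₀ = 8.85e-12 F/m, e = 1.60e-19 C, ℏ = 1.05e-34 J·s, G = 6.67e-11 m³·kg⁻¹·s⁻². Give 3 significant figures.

3.15e-101

atomic unit of energy density: u_au = E_h/a₀³ = m_e⁴e¹⁰/((4πε₀)⁵ℏ⁸) = 3.01e13 J/m³
Planck energy density: u_P = c⁷/(ℏG²) = 4.68e113 J/m³
0.489 × 3.01e13 / 4.68e113 = 3.15e-101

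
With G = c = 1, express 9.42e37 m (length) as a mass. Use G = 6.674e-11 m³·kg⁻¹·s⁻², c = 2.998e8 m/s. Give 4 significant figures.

1.269e65 kg

Length → mass via c²/G.
9.42e37 m × (c²/G) = 1.269e65 kg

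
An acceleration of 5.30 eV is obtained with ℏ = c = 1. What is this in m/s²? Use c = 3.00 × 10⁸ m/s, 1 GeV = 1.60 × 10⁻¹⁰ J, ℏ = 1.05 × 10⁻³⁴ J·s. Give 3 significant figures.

Acceleration is [L]/[T]² = c·[E]/ℏ.
1 GeV → c/ℏ × (1 GeV in J) = 4.57 × 10³² m/s².
Convert the energy scale: 5.30 eV = 5.30 × 10⁻⁹ GeV.
Result: 5.30 × 10⁻⁹ × 4.57 × 10³² = 2.42 × 10²⁴ m/s².

2.42 × 10²⁴ m/s²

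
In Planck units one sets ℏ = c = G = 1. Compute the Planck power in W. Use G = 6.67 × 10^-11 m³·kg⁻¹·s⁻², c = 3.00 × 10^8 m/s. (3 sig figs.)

3.64 × 10^52 W

P_P = c⁵/G
  = 2.43 × 10^42 / 6.67 × 10^-11
  = 3.64 × 10^52 W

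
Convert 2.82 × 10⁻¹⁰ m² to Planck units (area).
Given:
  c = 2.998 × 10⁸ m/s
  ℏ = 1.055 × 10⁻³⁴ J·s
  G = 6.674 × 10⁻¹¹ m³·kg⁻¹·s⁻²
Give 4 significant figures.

1.079 × 10⁶⁰

Planck area: A_P = ℏG/c³ = 2.613 × 10⁻⁷⁰ m².
2.82 × 10⁻¹⁰ / 2.613 × 10⁻⁷⁰ = 1.079 × 10⁶⁰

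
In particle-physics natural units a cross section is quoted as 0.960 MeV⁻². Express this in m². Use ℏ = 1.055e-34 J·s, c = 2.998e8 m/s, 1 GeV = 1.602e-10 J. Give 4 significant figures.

3.742e-26 m²

Area is [L]² = [E]⁻²·(ℏc)²; restore (ℏc)².
1 GeV⁻² → (ℏc)² × (1 GeV in J)⁻² = 3.898e-32 m².
Convert the energy scale: 0.960 MeV⁻² = 9.60e5 GeV⁻².
Result: 9.60e5 × 3.898e-32 = 3.742e-26 m².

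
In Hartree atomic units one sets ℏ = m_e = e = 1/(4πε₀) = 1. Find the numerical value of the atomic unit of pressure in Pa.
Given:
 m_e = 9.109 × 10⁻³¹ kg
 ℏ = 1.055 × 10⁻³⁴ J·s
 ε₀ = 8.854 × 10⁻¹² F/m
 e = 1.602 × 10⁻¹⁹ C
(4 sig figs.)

P_au = E_h/a₀³ = m_e⁴e¹⁰/((4πε₀)⁵ℏ⁸)
E_h = 4.354 × 10⁻¹⁸ J
a₀ = 5.297 × 10⁻¹¹ m
E_h/a₀³ = 2.929 × 10¹³ Pa

2.929 × 10¹³ Pa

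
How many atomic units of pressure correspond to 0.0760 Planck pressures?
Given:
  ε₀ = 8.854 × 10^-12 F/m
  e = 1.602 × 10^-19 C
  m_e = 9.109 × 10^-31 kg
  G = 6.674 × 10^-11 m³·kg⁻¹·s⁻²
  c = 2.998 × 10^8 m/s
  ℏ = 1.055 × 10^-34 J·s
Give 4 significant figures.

Planck pressure: p_P = c⁷/(ℏG²) = 4.632 × 10^113 Pa
atomic unit of pressure: P_au = E_h/a₀³ = m_e⁴e¹⁰/((4πε₀)⁵ℏ⁸) = 2.929 × 10^13 Pa
0.0760 × 4.632 × 10^113 / 2.929 × 10^13 = 1.202 × 10^99

1.202 × 10^99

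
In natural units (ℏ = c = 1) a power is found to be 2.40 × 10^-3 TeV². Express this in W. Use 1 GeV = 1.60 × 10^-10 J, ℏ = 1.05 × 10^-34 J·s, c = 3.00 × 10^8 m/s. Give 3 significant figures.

5.85 × 10^17 W

Power is [E]/[T] = [E]²/ℏ.
1 GeV² → 1/ℏ × (1 GeV in J)² = 2.44 × 10^14 W.
Convert the energy scale: 2.40 × 10^-3 TeV² = 2.40 × 10^3 GeV².
Result: 2.40 × 10^3 × 2.44 × 10^14 = 5.85 × 10^17 W.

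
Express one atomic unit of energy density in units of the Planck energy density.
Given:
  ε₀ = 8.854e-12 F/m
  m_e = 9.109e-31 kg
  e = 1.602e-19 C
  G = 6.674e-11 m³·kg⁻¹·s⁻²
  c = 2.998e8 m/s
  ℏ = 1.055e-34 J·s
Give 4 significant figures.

6.323e-101

atomic unit of energy density: u_au = E_h/a₀³ = m_e⁴e¹⁰/((4πε₀)⁵ℏ⁸) = 2.929e13 J/m³
Planck energy density: u_P = c⁷/(ℏG²) = 4.632e113 J/m³
ratio = 2.929e13 / 4.632e113 = 6.323e-101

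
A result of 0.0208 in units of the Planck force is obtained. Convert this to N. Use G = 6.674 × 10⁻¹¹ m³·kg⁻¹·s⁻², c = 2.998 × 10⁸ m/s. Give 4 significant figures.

One Planck force: F_P = c⁴/G = 1.210 × 10⁴⁴ N.
0.0208 × 1.210 × 10⁴⁴ N = 2.518 × 10⁴² N

2.518 × 10⁴² N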